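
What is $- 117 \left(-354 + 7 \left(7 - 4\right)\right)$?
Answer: $38961$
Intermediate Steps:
$- 117 \left(-354 + 7 \left(7 - 4\right)\right) = - 117 \left(-354 + 7 \cdot 3\right) = - 117 \left(-354 + 21\right) = \left(-117\right) \left(-333\right) = 38961$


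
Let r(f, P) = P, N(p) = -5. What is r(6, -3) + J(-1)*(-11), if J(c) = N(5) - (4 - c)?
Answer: 107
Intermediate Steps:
J(c) = -9 + c (J(c) = -5 - (4 - c) = -5 + (-4 + c) = -9 + c)
r(6, -3) + J(-1)*(-11) = -3 + (-9 - 1)*(-11) = -3 - 10*(-11) = -3 + 110 = 107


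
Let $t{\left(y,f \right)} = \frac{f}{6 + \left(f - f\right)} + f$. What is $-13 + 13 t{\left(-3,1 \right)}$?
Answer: $\frac{13}{6} \approx 2.1667$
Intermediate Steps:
$t{\left(y,f \right)} = \frac{7 f}{6}$ ($t{\left(y,f \right)} = \frac{f}{6 + 0} + f = \frac{f}{6} + f = \frac{7 f}{6}$)
$-13 + 13 t{\left(-3,1 \right)} = -13 + 13 \cdot \frac{7}{6} \cdot 1 = -13 + 13 \cdot \frac{7}{6} = -13 + \frac{91}{6} = \frac{13}{6}$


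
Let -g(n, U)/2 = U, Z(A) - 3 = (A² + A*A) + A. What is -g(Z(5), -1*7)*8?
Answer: -112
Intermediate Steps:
Z(A) = 3 + A + 2*A² (Z(A) = 3 + ((A² + A*A) + A) = 3 + ((A² + A²) + A) = 3 + (2*A² + A) = 3 + (A + 2*A²) = 3 + A + 2*A²)
g(n, U) = -2*U
-g(Z(5), -1*7)*8 = -(-2)*(-1*7)*8 = -(-2)*(-7)*8 = -1*14*8 = -14*8 = -112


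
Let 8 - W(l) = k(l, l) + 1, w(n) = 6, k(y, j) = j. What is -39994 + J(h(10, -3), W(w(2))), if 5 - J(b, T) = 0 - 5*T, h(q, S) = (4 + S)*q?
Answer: -39984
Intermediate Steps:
h(q, S) = q*(4 + S)
W(l) = 7 - l (W(l) = 8 - (l + 1) = 8 - (1 + l) = 8 + (-1 - l) = 7 - l)
J(b, T) = 5 + 5*T (J(b, T) = 5 - (0 - 5*T) = 5 - (-5)*T = 5 + 5*T)
-39994 + J(h(10, -3), W(w(2))) = -39994 + (5 + 5*(7 - 1*6)) = -39994 + (5 + 5*(7 - 6)) = -39994 + (5 + 5*1) = -39994 + (5 + 5) = -39994 + 10 = -39984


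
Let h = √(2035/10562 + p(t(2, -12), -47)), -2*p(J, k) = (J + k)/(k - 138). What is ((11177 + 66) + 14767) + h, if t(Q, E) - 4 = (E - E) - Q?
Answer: 26010 + √2712696551/195397 ≈ 26010.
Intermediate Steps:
t(Q, E) = 4 - Q (t(Q, E) = 4 + ((E - E) - Q) = 4 + (0 - Q) = 4 - Q)
p(J, k) = -(J + k)/(2*(-138 + k)) (p(J, k) = -(J + k)/(2*(k - 138)) = -(J + k)/(2*(-138 + k)))
h = √2712696551/195397 (h = √(2035/10562 + (-(4 - 1*2) - 1*(-47))/(2*(-138 - 47))) = √(2035*(1/10562) + (½)*(-(4 - 2) + 47)/(-185)) = √(2035/10562 + (½)*(-1/185)*(-1*2 + 47)) = √(2035/10562 + (½)*(-1/185)*(-2 + 47)) = √(2035/10562 + (½)*(-1/185)*45) = √(2035/10562 - 9/74) = √(13883/195397) = √2712696551/195397 ≈ 0.26655)
((11177 + 66) + 14767) + h = ((11177 + 66) + 14767) + √2712696551/195397 = (11243 + 14767) + √2712696551/195397 = 26010 + √2712696551/195397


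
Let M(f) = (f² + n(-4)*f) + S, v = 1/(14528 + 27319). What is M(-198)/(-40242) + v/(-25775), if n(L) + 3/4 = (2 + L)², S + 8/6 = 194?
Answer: -83598829192009/86810559509700 ≈ -0.96300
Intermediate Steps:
S = 578/3 (S = -4/3 + 194 = 578/3 ≈ 192.67)
v = 1/41847 ≈ 2.3897e-5
n(L) = -¾ + (2 + L)²
M(f) = 578/3 + f² + 13*f/4 (M(f) = (f² + (-¾ + (2 - 4)²)*f) + 578/3 = (f² + (-¾ + (-2)²)*f) + 578/3 = (f² + (-¾ + 4)*f) + 578/3 = (f² + 13*f/4) + 578/3 = 578/3 + f² + 13*f/4)
M(-198)/(-40242) + v/(-25775) = (578/3 + (-198)² + (13/4)*(-198))/(-40242) + (1/41847)/(-25775) = (578/3 + 39204 - 1287/2)*(-1/40242) + (1/41847)*(-1/25775) = (232519/6)*(-1/40242) - 1/1078606425 = -232519/241452 - 1/1078606425 = -83598829192009/86810559509700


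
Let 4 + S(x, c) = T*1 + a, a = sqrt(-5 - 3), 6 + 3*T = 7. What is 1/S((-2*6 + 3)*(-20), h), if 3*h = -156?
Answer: -33/193 - 18*I*sqrt(2)/193 ≈ -0.17098 - 0.1319*I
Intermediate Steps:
T = 1/3 (T = -2 + (1/3)*7 = -2 + 7/3 = 1/3 ≈ 0.33333)
h = -52 (h = (1/3)*(-156) = -52)
a = 2*I*sqrt(2) (a = sqrt(-8) = 2*I*sqrt(2) ≈ 2.8284*I)
S(x, c) = -11/3 + 2*I*sqrt(2) (S(x, c) = -4 + ((1/3)*1 + 2*I*sqrt(2)) = -4 + (1/3 + 2*I*sqrt(2)) = -11/3 + 2*I*sqrt(2))
1/S((-2*6 + 3)*(-20), h) = 1/(-11/3 + 2*I*sqrt(2))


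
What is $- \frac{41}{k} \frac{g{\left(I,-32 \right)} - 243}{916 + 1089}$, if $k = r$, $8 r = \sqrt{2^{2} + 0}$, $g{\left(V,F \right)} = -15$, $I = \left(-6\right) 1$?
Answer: $\frac{42312}{2005} \approx 21.103$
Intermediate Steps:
$I = -6$
$r = \frac{1}{4}$ ($r = \frac{\sqrt{2^{2} + 0}}{8} = \frac{\sqrt{4 + 0}}{8} = \frac{\sqrt{4}}{8} = \frac{1}{8} \cdot 2 = \frac{1}{4} \approx 0.25$)
$k = \frac{1}{4} \approx 0.25$
$- \frac{41}{k} \frac{g{\left(I,-32 \right)} - 243}{916 + 1089} = - 41 \frac{1}{\frac{1}{4}} \frac{-15 - 243}{916 + 1089} = \left(-41\right) 4 \left(- \frac{258}{2005}\right) = - 164 \left(\left(-258\right) \frac{1}{2005}\right) = \left(-164\right) \left(- \frac{258}{2005}\right) = \frac{42312}{2005}$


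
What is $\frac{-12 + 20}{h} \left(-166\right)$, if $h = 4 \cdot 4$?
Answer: $-83$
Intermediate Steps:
$h = 16$
$\frac{-12 + 20}{h} \left(-166\right) = \frac{-12 + 20}{16} \left(-166\right) = 8 \cdot \frac{1}{16} \left(-166\right) = \frac{1}{2} \left(-166\right) = -83$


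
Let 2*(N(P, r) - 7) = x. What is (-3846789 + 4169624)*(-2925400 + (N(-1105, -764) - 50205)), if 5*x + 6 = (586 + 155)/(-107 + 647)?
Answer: -345825838703111/360 ≈ -9.6063e+11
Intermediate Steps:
x = -833/900 (x = -6/5 + ((586 + 155)/(-107 + 647))/5 = -6/5 + (741/540)/5 = -6/5 + (741*(1/540))/5 = -6/5 + (1/5)*(247/180) = -6/5 + 247/900 = -833/900 ≈ -0.92556)
N(P, r) = 11767/1800 (N(P, r) = 7 + (1/2)*(-833/900) = 7 - 833/1800 = 11767/1800)
(-3846789 + 4169624)*(-2925400 + (N(-1105, -764) - 50205)) = (-3846789 + 4169624)*(-2925400 + (11767/1800 - 50205)) = 322835*(-2925400 - 90357233/1800) = 322835*(-5356077233/1800) = -345825838703111/360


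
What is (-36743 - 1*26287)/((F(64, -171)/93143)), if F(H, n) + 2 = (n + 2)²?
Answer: -5870803290/28559 ≈ -2.0557e+5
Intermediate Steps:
F(H, n) = -2 + (2 + n)² (F(H, n) = -2 + (n + 2)² = -2 + (2 + n)²)
(-36743 - 1*26287)/((F(64, -171)/93143)) = (-36743 - 1*26287)/(((-2 + (2 - 171)²)/93143)) = (-36743 - 26287)/(((-2 + (-169)²)*(1/93143))) = -63030*93143/(-2 + 28561) = -63030/(28559*(1/93143)) = -63030/28559/93143 = -63030*93143/28559 = -5870803290/28559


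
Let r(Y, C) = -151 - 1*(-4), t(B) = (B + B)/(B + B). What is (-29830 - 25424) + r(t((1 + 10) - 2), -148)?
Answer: -55401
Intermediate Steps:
t(B) = 1 (t(B) = (2*B)/((2*B)) = (2*B)*(1/(2*B)) = 1)
r(Y, C) = -147 (r(Y, C) = -151 + 4 = -147)
(-29830 - 25424) + r(t((1 + 10) - 2), -148) = (-29830 - 25424) - 147 = -55254 - 147 = -55401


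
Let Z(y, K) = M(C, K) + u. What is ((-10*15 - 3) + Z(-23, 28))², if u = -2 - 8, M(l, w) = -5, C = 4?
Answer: 28224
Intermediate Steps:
u = -10
Z(y, K) = -15 (Z(y, K) = -5 - 10 = -15)
((-10*15 - 3) + Z(-23, 28))² = ((-10*15 - 3) - 15)² = ((-150 - 3) - 15)² = (-153 - 15)² = (-168)² = 28224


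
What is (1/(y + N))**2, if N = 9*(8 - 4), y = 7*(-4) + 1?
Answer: 1/81 ≈ 0.012346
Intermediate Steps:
y = -27 (y = -28 + 1 = -27)
N = 36 (N = 9*4 = 36)
(1/(y + N))**2 = (1/(-27 + 36))**2 = (1/9)**2 = 1/81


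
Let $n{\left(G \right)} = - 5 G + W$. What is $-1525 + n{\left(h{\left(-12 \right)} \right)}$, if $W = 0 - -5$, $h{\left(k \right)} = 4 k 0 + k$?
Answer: $-1460$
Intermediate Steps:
$h{\left(k \right)} = k$ ($h{\left(k \right)} = 0 + k = k$)
$W = 5$ ($W = 0 + 5 = 5$)
$n{\left(G \right)} = 5 - 5 G$ ($n{\left(G \right)} = - 5 G + 5 = 5 - 5 G$)
$-1525 + n{\left(h{\left(-12 \right)} \right)} = -1525 + \left(5 - -60\right) = -1525 + \left(5 + 60\right) = -1525 + 65 = -1460$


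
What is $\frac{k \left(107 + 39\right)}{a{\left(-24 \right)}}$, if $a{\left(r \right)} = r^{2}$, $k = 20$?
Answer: $\frac{365}{72} \approx 5.0694$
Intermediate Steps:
$\frac{k \left(107 + 39\right)}{a{\left(-24 \right)}} = \frac{20 \left(107 + 39\right)}{\left(-24\right)^{2}} = \frac{20 \cdot 146}{576} = 2920 \cdot \frac{1}{576} = \frac{365}{72}$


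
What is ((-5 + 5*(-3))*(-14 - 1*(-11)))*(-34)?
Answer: -2040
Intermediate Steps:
((-5 + 5*(-3))*(-14 - 1*(-11)))*(-34) = ((-5 - 15)*(-14 + 11))*(-34) = -20*(-3)*(-34) = 60*(-34) = -2040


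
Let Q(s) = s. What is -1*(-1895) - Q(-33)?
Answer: 1928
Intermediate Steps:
-1*(-1895) - Q(-33) = -1*(-1895) - 1*(-33) = 1895 + 33 = 1928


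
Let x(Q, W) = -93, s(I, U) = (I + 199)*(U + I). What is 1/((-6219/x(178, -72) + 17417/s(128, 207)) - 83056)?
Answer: -3395895/281821828408 ≈ -1.2050e-5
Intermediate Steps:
s(I, U) = (199 + I)*(I + U)
1/((-6219/x(178, -72) + 17417/s(128, 207)) - 83056) = 1/((-6219/(-93) + 17417/(128**2 + 199*128 + 199*207 + 128*207)) - 83056) = 1/((-6219*(-1/93) + 17417/(16384 + 25472 + 41193 + 26496)) - 83056) = 1/((2073/31 + 17417/109545) - 83056) = 1/(227626712/3395895 - 83056) = 1/(-281821828408/3395895) = -3395895/281821828408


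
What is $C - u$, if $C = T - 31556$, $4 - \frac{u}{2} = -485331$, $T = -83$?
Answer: $-1002309$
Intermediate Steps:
$u = 970670$ ($u = 8 - -970662 = 8 + 970662 = 970670$)
$C = -31639$ ($C = -83 - 31556 = -31639$)
$C - u = -31639 - 970670 = -1002309$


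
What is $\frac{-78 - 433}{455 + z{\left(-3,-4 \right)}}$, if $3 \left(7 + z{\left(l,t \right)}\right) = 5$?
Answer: $- \frac{1533}{1349} \approx -1.1364$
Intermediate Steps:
$z{\left(l,t \right)} = - \frac{16}{3}$ ($z{\left(l,t \right)} = -7 + \frac{1}{3} \cdot 5 = -7 + \frac{5}{3} = - \frac{16}{3}$)
$\frac{-78 - 433}{455 + z{\left(-3,-4 \right)}} = \frac{-78 - 433}{455 - \frac{16}{3}} = - \frac{511}{\frac{1349}{3}} = \left(-511\right) \frac{3}{1349} = - \frac{1533}{1349}$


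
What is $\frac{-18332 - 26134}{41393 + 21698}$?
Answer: $- \frac{44466}{63091} \approx -0.70479$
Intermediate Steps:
$\frac{-18332 - 26134}{41393 + 21698} = - \frac{44466}{63091}$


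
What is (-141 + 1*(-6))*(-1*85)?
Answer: 12495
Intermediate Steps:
(-141 + 1*(-6))*(-1*85) = (-141 - 6)*(-85) = -147*(-85) = 12495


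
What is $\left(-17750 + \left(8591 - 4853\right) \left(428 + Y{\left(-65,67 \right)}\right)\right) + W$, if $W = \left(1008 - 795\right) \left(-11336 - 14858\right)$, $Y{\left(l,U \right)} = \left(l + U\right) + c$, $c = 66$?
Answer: $-3743024$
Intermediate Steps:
$Y{\left(l,U \right)} = 66 + U + l$ ($Y{\left(l,U \right)} = \left(l + U\right) + 66 = \left(U + l\right) + 66 = 66 + U + l$)
$W = -5579322$ ($W = 213 \left(-26194\right) = -5579322$)
$\left(-17750 + \left(8591 - 4853\right) \left(428 + Y{\left(-65,67 \right)}\right)\right) + W = \left(-17750 + \left(8591 - 4853\right) \left(428 + \left(66 + 67 - 65\right)\right)\right) - 5579322 = \left(-17750 + 3738 \left(428 + 68\right)\right) - 5579322 = \left(-17750 + 3738 \cdot 496\right) - 5579322 = \left(-17750 + 1854048\right) - 5579322 = 1836298 - 5579322 = -3743024$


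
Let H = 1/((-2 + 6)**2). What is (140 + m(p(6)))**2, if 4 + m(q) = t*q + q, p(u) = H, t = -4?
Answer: 4721929/256 ≈ 18445.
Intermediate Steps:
H = 1/16 (H = 1/(4**2) = 1/16 ≈ 0.062500)
p(u) = 1/16
m(q) = -4 - 3*q (m(q) = -4 + (-4*q + q) = -4 - 3*q)
(140 + m(p(6)))**2 = (140 + (-4 - 3*1/16))**2 = (140 + (-4 - 3/16))**2 = (140 - 67/16)**2 = (2173/16)**2 = 4721929/256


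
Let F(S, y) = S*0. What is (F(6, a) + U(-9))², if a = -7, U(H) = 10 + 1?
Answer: 121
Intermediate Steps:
U(H) = 11
F(S, y) = 0
(F(6, a) + U(-9))² = (0 + 11)² = 11² = 121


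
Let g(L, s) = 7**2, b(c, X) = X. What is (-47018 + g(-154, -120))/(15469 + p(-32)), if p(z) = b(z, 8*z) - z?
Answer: -46969/15245 ≈ -3.0809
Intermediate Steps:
g(L, s) = 49
p(z) = 7*z (p(z) = 8*z - z = 7*z)
(-47018 + g(-154, -120))/(15469 + p(-32)) = (-47018 + 49)/(15469 + 7*(-32)) = -46969/(15469 - 224) = -46969/15245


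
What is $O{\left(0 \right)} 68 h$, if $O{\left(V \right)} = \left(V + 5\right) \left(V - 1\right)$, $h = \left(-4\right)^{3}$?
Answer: $21760$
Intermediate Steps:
$h = -64$
$O{\left(V \right)} = \left(-1 + V\right) \left(5 + V\right)$ ($O{\left(V \right)} = \left(5 + V\right) \left(-1 + V\right) = \left(-1 + V\right) \left(5 + V\right)$)
$O{\left(0 \right)} 68 h = \left(-5 + 0^{2} + 4 \cdot 0\right) 68 \left(-64\right) = \left(-5 + 0 + 0\right) 68 \left(-64\right) = \left(-5\right) 68 \left(-64\right) = \left(-340\right) \left(-64\right) = 21760$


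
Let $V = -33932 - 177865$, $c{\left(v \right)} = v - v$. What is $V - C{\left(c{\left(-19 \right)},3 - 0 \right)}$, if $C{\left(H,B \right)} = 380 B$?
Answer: $-212937$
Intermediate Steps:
$c{\left(v \right)} = 0$
$V = -211797$ ($V = -33932 - 177865 = -211797$)
$V - C{\left(c{\left(-19 \right)},3 - 0 \right)} = -211797 - 380 \left(3 - 0\right) = -211797 - 380 \left(3 + 0\right) = -211797 - 380 \cdot 3 = -211797 - 1140 = -212937$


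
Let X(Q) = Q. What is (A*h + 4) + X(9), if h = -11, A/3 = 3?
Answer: -86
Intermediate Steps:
A = 9 (A = 3*3 = 9)
(A*h + 4) + X(9) = (9*(-11) + 4) + 9 = (-99 + 4) + 9 = -95 + 9 = -86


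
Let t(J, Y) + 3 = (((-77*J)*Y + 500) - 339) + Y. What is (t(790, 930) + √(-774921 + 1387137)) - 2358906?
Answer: -58929718 + 6*√17006 ≈ -5.8929e+7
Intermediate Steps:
t(J, Y) = 158 + Y - 77*J*Y (t(J, Y) = -3 + ((((-77*J)*Y + 500) - 339) + Y) = -3 + (((-77*J*Y + 500) - 339) + Y) = -3 + (((500 - 77*J*Y) - 339) + Y) = -3 + ((161 - 77*J*Y) + Y) = -3 + (161 + Y - 77*J*Y) = 158 + Y - 77*J*Y)
(t(790, 930) + √(-774921 + 1387137)) - 2358906 = ((158 + 930 - 77*790*930) + √(-774921 + 1387137)) - 2358906 = ((158 + 930 - 56571900) + √612216) - 2358906 = (-56570812 + 6*√17006) - 2358906 = -58929718 + 6*√17006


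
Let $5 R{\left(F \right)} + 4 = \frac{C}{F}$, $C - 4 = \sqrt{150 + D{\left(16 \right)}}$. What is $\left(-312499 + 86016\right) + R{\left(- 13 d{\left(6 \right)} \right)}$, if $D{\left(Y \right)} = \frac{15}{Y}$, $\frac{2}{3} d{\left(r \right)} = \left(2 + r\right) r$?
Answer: $- \frac{264986047}{1170} - \frac{\sqrt{2415}}{18720} \approx -2.2648 \cdot 10^{5}$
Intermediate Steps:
$d{\left(r \right)} = \frac{3 r \left(2 + r\right)}{2}$ ($d{\left(r \right)} = \frac{3 \left(2 + r\right) r}{2} = \frac{3 r \left(2 + r\right)}{2}$)
$C = 4 + \frac{\sqrt{2415}}{4}$ ($C = 4 + \sqrt{150 + \frac{15}{16}} = 4 + \sqrt{\frac{2415}{16}} = 4 + \frac{\sqrt{2415}}{4} \approx 16.286$)
$R{\left(F \right)} = - \frac{4}{5} + \frac{4 + \frac{\sqrt{2415}}{4}}{5 F}$ ($R{\left(F \right)} = - \frac{4}{5} + \frac{\left(4 + \frac{\sqrt{2415}}{4}\right) \frac{1}{F}}{5} = - \frac{4}{5} + \frac{\frac{1}{F} \left(4 + \frac{\sqrt{2415}}{4}\right)}{5} = - \frac{4}{5} + \frac{4 + \frac{\sqrt{2415}}{4}}{5 F}$)
$\left(-312499 + 86016\right) + R{\left(- 13 d{\left(6 \right)} \right)} = \left(-312499 + 86016\right) + \frac{16 + \sqrt{2415} - 16 \left(- 13 \cdot \frac{3}{2} \cdot 6 \left(2 + 6\right)\right)}{20 \left(- 13 \cdot \frac{3}{2} \cdot 6 \left(2 + 6\right)\right)} = -226483 + \frac{16 + \sqrt{2415} - 16 \left(- 13 \cdot \frac{3}{2} \cdot 6 \cdot 8\right)}{20 \left(- 13 \cdot \frac{3}{2} \cdot 6 \cdot 8\right)} = -226483 + \frac{16 + \sqrt{2415} - 16 \left(\left(-13\right) 72\right)}{20 \left(\left(-13\right) 72\right)} = -226483 + \frac{16 + \sqrt{2415} - -14976}{20 \left(-936\right)} = -226483 + \frac{1}{20} \left(- \frac{1}{936}\right) \left(16 + \sqrt{2415} + 14976\right) = -226483 + \frac{1}{20} \left(- \frac{1}{936}\right) \left(14992 + \sqrt{2415}\right) = -226483 - \left(\frac{937}{1170} + \frac{\sqrt{2415}}{18720}\right) = - \frac{264986047}{1170} - \frac{\sqrt{2415}}{18720}$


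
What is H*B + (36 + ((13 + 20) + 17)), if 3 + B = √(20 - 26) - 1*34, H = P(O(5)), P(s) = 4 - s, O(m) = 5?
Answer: 123 - I*√6 ≈ 123.0 - 2.4495*I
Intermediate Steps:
H = -1 (H = 4 - 1*5 = 4 - 5 = -1)
B = -37 + I*√6 (B = -3 + (√(20 - 26) - 1*34) = -3 + (√(-6) - 34) = -3 + (I*√6 - 34) = -3 + (-34 + I*√6) = -37 + I*√6 ≈ -37.0 + 2.4495*I)
H*B + (36 + ((13 + 20) + 17)) = -(-37 + I*√6) + (36 + ((13 + 20) + 17)) = (37 - I*√6) + (36 + (33 + 17)) = (37 - I*√6) + (36 + 50) = (37 - I*√6) + 86 = 123 - I*√6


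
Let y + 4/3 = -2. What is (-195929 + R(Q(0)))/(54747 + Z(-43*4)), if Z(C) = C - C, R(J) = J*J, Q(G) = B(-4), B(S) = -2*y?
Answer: -1762961/492723 ≈ -3.5780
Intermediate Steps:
y = -10/3 (y = -4/3 - 2 = -10/3 ≈ -3.3333)
B(S) = 20/3 (B(S) = -2*(-10/3) = 20/3)
Q(G) = 20/3
R(J) = J**2
Z(C) = 0
(-195929 + R(Q(0)))/(54747 + Z(-43*4)) = (-195929 + (20/3)**2)/(54747 + 0) = (-195929 + 400/9)/54747 = -1762961/9*1/54747 = -1762961/492723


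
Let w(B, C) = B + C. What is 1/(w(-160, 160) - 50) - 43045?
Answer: -2152251/50 ≈ -43045.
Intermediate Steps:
1/(w(-160, 160) - 50) - 43045 = 1/((-160 + 160) - 50) - 43045 = 1/(0 - 50) - 43045 = 1/(-50) - 43045 = -1/50 - 43045 = -2152251/50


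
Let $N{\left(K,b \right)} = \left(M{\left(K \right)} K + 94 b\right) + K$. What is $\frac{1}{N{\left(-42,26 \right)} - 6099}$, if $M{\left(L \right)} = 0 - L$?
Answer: $- \frac{1}{5461} \approx -0.00018312$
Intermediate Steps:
$M{\left(L \right)} = - L$
$N{\left(K,b \right)} = K - K^{2} + 94 b$ ($N{\left(K,b \right)} = \left(- K K + 94 b\right) + K = \left(- K^{2} + 94 b\right) + K = K - K^{2} + 94 b$)
$\frac{1}{N{\left(-42,26 \right)} - 6099} = \frac{1}{\left(-42 - \left(-42\right)^{2} + 94 \cdot 26\right) - 6099} = \frac{1}{\left(-42 - 1764 + 2444\right) - 6099} = \frac{1}{638 - 6099} = \frac{1}{-5461} = - \frac{1}{5461}$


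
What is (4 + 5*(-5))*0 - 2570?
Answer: -2570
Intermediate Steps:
(4 + 5*(-5))*0 - 2570 = (4 - 25)*0 - 2570 = -21*0 - 2570 = 0 - 2570 = -2570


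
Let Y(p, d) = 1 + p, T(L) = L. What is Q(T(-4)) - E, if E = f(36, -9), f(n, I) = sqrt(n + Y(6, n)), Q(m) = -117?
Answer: -117 - sqrt(43) ≈ -123.56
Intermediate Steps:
f(n, I) = sqrt(7 + n) (f(n, I) = sqrt(n + (1 + 6)) = sqrt(n + 7) = sqrt(7 + n))
E = sqrt(43) (E = sqrt(7 + 36) = sqrt(43) ≈ 6.5574)
Q(T(-4)) - E = -117 - sqrt(43)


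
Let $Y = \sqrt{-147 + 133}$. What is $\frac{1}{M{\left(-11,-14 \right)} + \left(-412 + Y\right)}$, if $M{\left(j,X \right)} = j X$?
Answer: $- \frac{129}{33289} - \frac{i \sqrt{14}}{66578} \approx -0.0038752 - 5.62 \cdot 10^{-5} i$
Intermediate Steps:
$M{\left(j,X \right)} = X j$
$Y = i \sqrt{14}$ ($Y = \sqrt{-14} = i \sqrt{14} \approx 3.7417 i$)
$\frac{1}{M{\left(-11,-14 \right)} + \left(-412 + Y\right)} = \frac{1}{\left(-14\right) \left(-11\right) - \left(412 - i \sqrt{14}\right)} = \frac{1}{154 - \left(412 - i \sqrt{14}\right)} = \frac{1}{-258 + i \sqrt{14}}$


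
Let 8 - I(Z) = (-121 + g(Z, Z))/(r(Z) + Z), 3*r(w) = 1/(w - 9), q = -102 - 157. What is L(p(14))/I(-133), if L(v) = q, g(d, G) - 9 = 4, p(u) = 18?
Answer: -14674681/407264 ≈ -36.032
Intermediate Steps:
q = -259
g(d, G) = 13 (g(d, G) = 9 + 4 = 13)
r(w) = 1/(3*(-9 + w)) (r(w) = 1/(3*(w - 9)) = 1/(3*(-9 + w)))
L(v) = -259
I(Z) = 8 + 108/(Z + 1/(3*(-9 + Z))) (I(Z) = 8 - (-121 + 13)/(1/(3*(-9 + Z)) + Z) = 8 - (-108)/(Z + 1/(3*(-9 + Z))) = 8 + 108/(Z + 1/(3*(-9 + Z))))
L(p(14))/I(-133) = -259*(1 + 3*(-133)*(-9 - 133))/(4*(2 + 3*(-9 - 133)*(27 + 2*(-133)))) = -259*(1 + 3*(-133)*(-142))/(4*(2 + 3*(-142)*(27 - 266))) = -259*(1 + 56658)/(4*(2 + 3*(-142)*(-239))) = -259*56659/(4*(2 + 101814)) = -259/(4*(1/56659)*101816) = -259/407264/56659 = -259*56659/407264 = -14674681/407264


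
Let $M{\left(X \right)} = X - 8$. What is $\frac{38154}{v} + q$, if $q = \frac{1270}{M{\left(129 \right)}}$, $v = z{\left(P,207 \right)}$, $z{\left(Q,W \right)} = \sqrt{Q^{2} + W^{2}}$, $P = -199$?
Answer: $\frac{1270}{121} + \frac{19077 \sqrt{3298}}{8245} \approx 143.37$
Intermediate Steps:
$M{\left(X \right)} = -8 + X$
$v = 5 \sqrt{3298}$ ($v = \sqrt{\left(-199\right)^{2} + 207^{2}} = \sqrt{39601 + 42849} = \sqrt{82450} = 5 \sqrt{3298} \approx 287.14$)
$q = \frac{1270}{121}$ ($q = \frac{1270}{-8 + 129} = \frac{1270}{121} \approx 10.496$)
$\frac{38154}{v} + q = \frac{38154}{5 \sqrt{3298}} + \frac{1270}{121} = 38154 \frac{\sqrt{3298}}{16490} + \frac{1270}{121} = \frac{19077 \sqrt{3298}}{8245} + \frac{1270}{121} = \frac{1270}{121} + \frac{19077 \sqrt{3298}}{8245}$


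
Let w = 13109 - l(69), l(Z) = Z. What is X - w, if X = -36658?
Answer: -49698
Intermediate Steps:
w = 13040 (w = 13109 - 1*69 = 13109 - 69 = 13040)
X - w = -36658 - 1*13040 = -36658 - 13040 = -49698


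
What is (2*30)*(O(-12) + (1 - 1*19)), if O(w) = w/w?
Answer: -1020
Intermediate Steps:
O(w) = 1
(2*30)*(O(-12) + (1 - 1*19)) = (2*30)*(1 + (1 - 1*19)) = 60*(1 + (1 - 19)) = 60*(1 - 18) = 60*(-17) = -1020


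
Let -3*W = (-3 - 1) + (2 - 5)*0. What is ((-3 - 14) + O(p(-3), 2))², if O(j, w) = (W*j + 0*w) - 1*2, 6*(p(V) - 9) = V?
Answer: 529/9 ≈ 58.778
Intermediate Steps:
p(V) = 9 + V/6
W = 4/3 (W = -((-3 - 1) + (2 - 5)*0)/3 = -(-4 - 3*0)/3 = -(-4 + 0)/3 = -⅓*(-4) = 4/3 ≈ 1.3333)
O(j, w) = -2 + 4*j/3 (O(j, w) = (4*j/3 + 0*w) - 1*2 = (4*j/3 + 0) - 2 = 4*j/3 - 2 = -2 + 4*j/3)
((-3 - 14) + O(p(-3), 2))² = ((-3 - 14) + (-2 + 4*(9 + (⅙)*(-3))/3))² = (-17 + (-2 + 4*(9 - ½)/3))² = (-17 + (-2 + (4/3)*(17/2)))² = (-17 + (-2 + 34/3))² = (-17 + 28/3)² = (-23/3)² = 529/9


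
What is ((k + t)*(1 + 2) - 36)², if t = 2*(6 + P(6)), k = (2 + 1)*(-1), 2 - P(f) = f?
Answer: 1089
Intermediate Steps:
P(f) = 2 - f
k = -3 (k = 3*(-1) = -3)
t = 4 (t = 2*(6 + (2 - 1*6)) = 2*(6 + (2 - 6)) = 2*(6 - 4) = 2*2 = 4)
((k + t)*(1 + 2) - 36)² = ((-3 + 4)*(1 + 2) - 36)² = (1*3 - 36)² = (3 - 36)² = (-33)² = 1089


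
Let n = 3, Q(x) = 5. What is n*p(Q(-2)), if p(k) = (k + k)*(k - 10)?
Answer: -150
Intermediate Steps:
p(k) = 2*k*(-10 + k) (p(k) = (2*k)*(-10 + k) = 2*k*(-10 + k))
n*p(Q(-2)) = 3*(2*5*(-10 + 5)) = 3*(2*5*(-5)) = 3*(-50) = -150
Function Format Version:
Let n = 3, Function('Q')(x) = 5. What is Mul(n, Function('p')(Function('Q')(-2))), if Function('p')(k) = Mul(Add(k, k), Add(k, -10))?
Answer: -150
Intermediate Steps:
Function('p')(k) = Mul(2, k, Add(-10, k)) (Function('p')(k) = Mul(Mul(2, k), Add(-10, k)) = Mul(2, k, Add(-10, k)))
Mul(n, Function('p')(Function('Q')(-2))) = Mul(3, Mul(2, 5, Add(-10, 5))) = Mul(3, Mul(2, 5, -5)) = Mul(3, -50) = -150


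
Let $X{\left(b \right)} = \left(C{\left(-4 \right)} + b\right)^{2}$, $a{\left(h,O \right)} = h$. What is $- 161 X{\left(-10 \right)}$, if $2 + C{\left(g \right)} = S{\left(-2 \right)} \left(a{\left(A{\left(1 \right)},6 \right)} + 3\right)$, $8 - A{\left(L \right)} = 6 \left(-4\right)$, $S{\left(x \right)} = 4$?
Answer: $-2637824$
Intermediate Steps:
$A{\left(L \right)} = 32$ ($A{\left(L \right)} = 8 - 6 \left(-4\right) = 8 - -24 = 8 + 24 = 32$)
$C{\left(g \right)} = 138$ ($C{\left(g \right)} = -2 + 4 \left(32 + 3\right) = -2 + 4 \cdot 35 = -2 + 140 = 138$)
$X{\left(b \right)} = \left(138 + b\right)^{2}$
$- 161 X{\left(-10 \right)} = - 161 \left(138 - 10\right)^{2} = - 161 \cdot 128^{2} = \left(-161\right) 16384 = -2637824$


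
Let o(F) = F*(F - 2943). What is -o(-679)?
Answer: -2459338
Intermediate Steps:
o(F) = F*(-2943 + F)
-o(-679) = -(-679)*(-2943 - 679) = -(-679)*(-3622) = -1*2459338 = -2459338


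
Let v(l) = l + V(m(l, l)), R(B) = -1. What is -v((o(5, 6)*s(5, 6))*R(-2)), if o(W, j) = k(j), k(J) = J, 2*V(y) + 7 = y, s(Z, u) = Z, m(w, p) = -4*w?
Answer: -53/2 ≈ -26.500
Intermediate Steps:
V(y) = -7/2 + y/2
o(W, j) = j
v(l) = -7/2 - l (v(l) = l + (-7/2 + (-4*l)/2) = l + (-7/2 - 2*l) = -7/2 - l)
-v((o(5, 6)*s(5, 6))*R(-2)) = -(-7/2 - 6*5*(-1)) = -(-7/2 - 30*(-1)) = -(-7/2 - 1*(-30)) = -(-7/2 + 30) = -1*53/2 = -53/2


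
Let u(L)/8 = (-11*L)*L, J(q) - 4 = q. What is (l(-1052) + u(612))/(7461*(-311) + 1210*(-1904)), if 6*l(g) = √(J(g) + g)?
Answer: 32959872/4624211 - 5*I*√21/13872633 ≈ 7.1277 - 1.6517e-6*I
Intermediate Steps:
J(q) = 4 + q
l(g) = √(4 + 2*g)/6 (l(g) = √((4 + g) + g)/6 = √(4 + 2*g)/6)
u(L) = -88*L² (u(L) = 8*((-11*L)*L) = 8*(-11*L²) = -88*L²)
(l(-1052) + u(612))/(7461*(-311) + 1210*(-1904)) = (√(4 + 2*(-1052))/6 - 88*612²)/(7461*(-311) + 1210*(-1904)) = (√(4 - 2104)/6 - 88*374544)/(-2320371 - 2303840) = (√(-2100)/6 - 32959872)/(-4624211) = ((10*I*√21)/6 - 32959872)*(-1/4624211) = (5*I*√21/3 - 32959872)*(-1/4624211) = (-32959872 + 5*I*√21/3)*(-1/4624211) = 32959872/4624211 - 5*I*√21/13872633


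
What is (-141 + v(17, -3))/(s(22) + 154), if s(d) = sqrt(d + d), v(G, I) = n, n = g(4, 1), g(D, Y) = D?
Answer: -959/1076 + 137*sqrt(11)/11836 ≈ -0.85287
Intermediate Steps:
n = 4
v(G, I) = 4
s(d) = sqrt(2)*sqrt(d) (s(d) = sqrt(2*d) = sqrt(2)*sqrt(d))
(-141 + v(17, -3))/(s(22) + 154) = (-141 + 4)/(sqrt(2)*sqrt(22) + 154) = -137/(2*sqrt(11) + 154) = -137/(154 + 2*sqrt(11))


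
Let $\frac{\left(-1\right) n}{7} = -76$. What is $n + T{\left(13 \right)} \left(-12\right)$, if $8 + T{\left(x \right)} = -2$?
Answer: $652$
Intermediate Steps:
$n = 532$ ($n = \left(-7\right) \left(-76\right) = 532$)
$T{\left(x \right)} = -10$ ($T{\left(x \right)} = -8 - 2 = -10$)
$n + T{\left(13 \right)} \left(-12\right) = 532 - -120 = 532 + 120 = 652$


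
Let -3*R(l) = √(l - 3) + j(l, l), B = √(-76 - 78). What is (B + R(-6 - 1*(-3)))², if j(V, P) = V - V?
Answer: -464/3 + 4*√231/3 ≈ -134.40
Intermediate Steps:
B = I*√154 (B = √(-154) = I*√154 ≈ 12.41*I)
j(V, P) = 0
R(l) = -√(-3 + l)/3 (R(l) = -(√(l - 3) + 0)/3 = -(√(-3 + l) + 0)/3 = -√(-3 + l)/3)
(B + R(-6 - 1*(-3)))² = (I*√154 - √(-3 + (-6 - 1*(-3)))/3)² = (I*√154 - √(-3 + (-6 + 3))/3)² = (I*√154 - √(-3 - 3)/3)² = (I*√154 - I*√6/3)²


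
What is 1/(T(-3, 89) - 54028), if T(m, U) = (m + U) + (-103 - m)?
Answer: -1/54042 ≈ -1.8504e-5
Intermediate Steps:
T(m, U) = -103 + U (T(m, U) = (U + m) + (-103 - m) = -103 + U)
1/(T(-3, 89) - 54028) = 1/((-103 + 89) - 54028) = 1/(-14 - 54028) = 1/(-54042) = -1/54042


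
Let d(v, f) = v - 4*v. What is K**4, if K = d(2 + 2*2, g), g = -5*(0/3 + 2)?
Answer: 104976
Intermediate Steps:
g = -10 (g = -5*(0*(1/3) + 2) = -5*(0 + 2) = -5*2 = -10)
d(v, f) = -3*v
K = -18 (K = -3*(2 + 2*2) = -3*(2 + 4) = -3*6 = -18)
K**4 = (-18)**4 = 104976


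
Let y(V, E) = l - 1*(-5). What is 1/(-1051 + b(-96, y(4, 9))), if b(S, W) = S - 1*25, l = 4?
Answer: -1/1172 ≈ -0.00085324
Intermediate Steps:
y(V, E) = 9 (y(V, E) = 4 - 1*(-5) = 4 + 5 = 9)
b(S, W) = -25 + S (b(S, W) = S - 25 = -25 + S)
1/(-1051 + b(-96, y(4, 9))) = 1/(-1051 + (-25 - 96)) = 1/(-1051 - 121) = 1/(-1172) = -1/1172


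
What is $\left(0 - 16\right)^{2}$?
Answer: $256$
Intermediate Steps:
$\left(0 - 16\right)^{2} = \left(-16\right)^{2} = 256$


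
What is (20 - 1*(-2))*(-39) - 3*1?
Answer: -861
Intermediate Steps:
(20 - 1*(-2))*(-39) - 3*1 = (20 + 2)*(-39) - 3 = 22*(-39) - 3 = -858 - 3 = -861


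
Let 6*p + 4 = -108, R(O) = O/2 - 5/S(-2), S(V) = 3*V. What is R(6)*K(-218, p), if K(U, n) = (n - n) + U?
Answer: -2507/3 ≈ -835.67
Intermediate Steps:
R(O) = ⅚ + O/2 (R(O) = O/2 - 5/(3*(-2)) = O*(½) - 5/(-6) = O/2 - 5*(-⅙) = O/2 + ⅚ = ⅚ + O/2)
p = -56/3 (p = -⅔ + (⅙)*(-108) = -⅔ - 18 = -56/3 ≈ -18.667)
K(U, n) = U (K(U, n) = 0 + U = U)
R(6)*K(-218, p) = (⅚ + (½)*6)*(-218) = (⅚ + 3)*(-218) = (23/6)*(-218) = -2507/3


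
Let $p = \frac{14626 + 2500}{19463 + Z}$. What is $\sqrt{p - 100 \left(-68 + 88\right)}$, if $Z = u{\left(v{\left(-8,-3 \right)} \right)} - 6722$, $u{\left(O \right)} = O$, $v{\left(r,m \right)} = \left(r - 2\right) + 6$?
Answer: $\frac{i \sqrt{324244204138}}{12737} \approx 44.706 i$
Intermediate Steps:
$v{\left(r,m \right)} = 4 + r$ ($v{\left(r,m \right)} = \left(-2 + r\right) + 6 = 4 + r$)
$Z = -6726$ ($Z = \left(4 - 8\right) - 6722 = -4 - 6722 = -6726$)
$p = \frac{17126}{12737}$ ($p = \frac{14626 + 2500}{19463 - 6726} = \frac{17126}{12737} \approx 1.3446$)
$\sqrt{p - 100 \left(-68 + 88\right)} = \sqrt{\frac{17126}{12737} - 100 \left(-68 + 88\right)} = \sqrt{\frac{17126}{12737} - 2000} = \sqrt{- \frac{25456874}{12737}} = \frac{i \sqrt{324244204138}}{12737}$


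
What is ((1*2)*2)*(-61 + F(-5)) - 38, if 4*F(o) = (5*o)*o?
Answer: -157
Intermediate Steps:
F(o) = 5*o²/4 (F(o) = ((5*o)*o)/4 = (5*o²)/4 = 5*o²/4)
((1*2)*2)*(-61 + F(-5)) - 38 = ((1*2)*2)*(-61 + (5/4)*(-5)²) - 38 = (2*2)*(-61 + (5/4)*25) - 38 = 4*(-61 + 125/4) - 38 = 4*(-119/4) - 38 = -119 - 38 = -157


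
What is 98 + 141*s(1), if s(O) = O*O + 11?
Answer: 1790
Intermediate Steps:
s(O) = 11 + O**2 (s(O) = O**2 + 11 = 11 + O**2)
98 + 141*s(1) = 98 + 141*(11 + 1**2) = 98 + 141*(11 + 1) = 98 + 141*12 = 98 + 1692 = 1790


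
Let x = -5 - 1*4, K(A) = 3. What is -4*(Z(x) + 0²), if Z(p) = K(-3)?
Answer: -12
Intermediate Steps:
x = -9 (x = -5 - 4 = -9)
Z(p) = 3
-4*(Z(x) + 0²) = -4*(3 + 0²) = -4*(3 + 0) = -4*3 = -12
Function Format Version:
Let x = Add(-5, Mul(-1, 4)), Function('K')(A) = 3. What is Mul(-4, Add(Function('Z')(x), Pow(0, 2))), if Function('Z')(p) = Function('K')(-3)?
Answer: -12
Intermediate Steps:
x = -9 (x = Add(-5, -4) = -9)
Function('Z')(p) = 3
Mul(-4, Add(Function('Z')(x), Pow(0, 2))) = Mul(-4, Add(3, Pow(0, 2))) = Mul(-4, Add(3, 0)) = Mul(-4, 3) = -12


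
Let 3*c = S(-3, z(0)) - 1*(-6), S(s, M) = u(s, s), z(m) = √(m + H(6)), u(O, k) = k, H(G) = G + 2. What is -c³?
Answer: -1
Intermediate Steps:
H(G) = 2 + G
z(m) = √(8 + m) (z(m) = √(m + (2 + 6)) = √(m + 8) = √(8 + m))
S(s, M) = s
c = 1 (c = (-3 - 1*(-6))/3 = (-3 + 6)/3 = (⅓)*3 = 1)
-c³ = -1*1³ = -1*1 = -1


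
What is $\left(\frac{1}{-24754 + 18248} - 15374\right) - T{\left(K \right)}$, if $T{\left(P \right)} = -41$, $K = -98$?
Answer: $- \frac{99756499}{6506} \approx -15333.0$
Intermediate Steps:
$\left(\frac{1}{-24754 + 18248} - 15374\right) - T{\left(K \right)} = \left(\frac{1}{-24754 + 18248} - 15374\right) - -41 = \left(\frac{1}{-6506} - 15374\right) + 41 = \left(- \frac{1}{6506} - 15374\right) + 41 = - \frac{100023245}{6506} + 41 = - \frac{99756499}{6506}$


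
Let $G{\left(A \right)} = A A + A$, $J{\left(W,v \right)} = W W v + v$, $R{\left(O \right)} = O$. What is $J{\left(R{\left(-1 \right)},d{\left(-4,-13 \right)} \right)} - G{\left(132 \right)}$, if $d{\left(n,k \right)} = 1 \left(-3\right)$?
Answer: $-17562$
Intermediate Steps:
$d{\left(n,k \right)} = -3$
$J{\left(W,v \right)} = v + v W^{2}$ ($J{\left(W,v \right)} = W^{2} v + v = v W^{2} + v = v + v W^{2}$)
$G{\left(A \right)} = A + A^{2}$ ($G{\left(A \right)} = A^{2} + A = A + A^{2}$)
$J{\left(R{\left(-1 \right)},d{\left(-4,-13 \right)} \right)} - G{\left(132 \right)} = - 3 \left(1 + \left(-1\right)^{2}\right) - 132 \left(1 + 132\right) = - 3 \left(1 + 1\right) - 132 \cdot 133 = \left(-3\right) 2 - 17556 = -6 - 17556 = -17562$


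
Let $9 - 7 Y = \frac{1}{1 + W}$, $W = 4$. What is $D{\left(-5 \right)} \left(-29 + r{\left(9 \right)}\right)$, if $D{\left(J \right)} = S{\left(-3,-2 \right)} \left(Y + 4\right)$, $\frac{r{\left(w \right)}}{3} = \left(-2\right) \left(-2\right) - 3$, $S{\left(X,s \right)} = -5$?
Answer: $\frac{4784}{7} \approx 683.43$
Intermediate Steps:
$r{\left(w \right)} = 3$ ($r{\left(w \right)} = 3 \left(\left(-2\right) \left(-2\right) - 3\right) = 3 \left(4 - 3\right) = 3 \cdot 1 = 3$)
$Y = \frac{44}{35}$ ($Y = \frac{9}{7} - \frac{1}{7 \left(1 + 4\right)} = \frac{9}{7} - \frac{1}{7 \cdot 5} = \frac{9}{7} - \frac{1}{35} = \frac{44}{35} \approx 1.2571$)
$D{\left(J \right)} = - \frac{184}{7}$ ($D{\left(J \right)} = - 5 \left(\frac{44}{35} + 4\right) = \left(-5\right) \frac{184}{35} = - \frac{184}{7}$)
$D{\left(-5 \right)} \left(-29 + r{\left(9 \right)}\right) = - \frac{184 \left(-29 + 3\right)}{7} = \left(- \frac{184}{7}\right) \left(-26\right) = \frac{4784}{7}$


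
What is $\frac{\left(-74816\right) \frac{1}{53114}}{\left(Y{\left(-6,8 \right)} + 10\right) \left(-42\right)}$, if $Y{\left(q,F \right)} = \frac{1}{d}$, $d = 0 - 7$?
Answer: $\frac{18704}{5497299} \approx 0.0034024$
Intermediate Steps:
$d = -7$ ($d = 0 - 7 = -7$)
$Y{\left(q,F \right)} = - \frac{1}{7}$ ($Y{\left(q,F \right)} = \frac{1}{-7} = - \frac{1}{7}$)
$\frac{\left(-74816\right) \frac{1}{53114}}{\left(Y{\left(-6,8 \right)} + 10\right) \left(-42\right)} = \frac{\left(-74816\right) \frac{1}{53114}}{\left(- \frac{1}{7} + 10\right) \left(-42\right)} = \frac{\left(-74816\right) \frac{1}{53114}}{\frac{69}{7} \left(-42\right)} = - \frac{37408}{26557 \left(-414\right)} = \left(- \frac{37408}{26557}\right) \left(- \frac{1}{414}\right) = \frac{18704}{5497299}$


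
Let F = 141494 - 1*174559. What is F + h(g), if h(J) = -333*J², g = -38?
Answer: -513917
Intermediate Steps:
F = -33065 (F = 141494 - 174559 = -33065)
F + h(g) = -33065 - 333*(-38)² = -33065 - 333*1444 = -33065 - 480852 = -513917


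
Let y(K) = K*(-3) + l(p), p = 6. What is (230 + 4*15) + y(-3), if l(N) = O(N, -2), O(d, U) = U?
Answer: 297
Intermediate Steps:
l(N) = -2
y(K) = -2 - 3*K (y(K) = K*(-3) - 2 = -3*K - 2 = -2 - 3*K)
(230 + 4*15) + y(-3) = (230 + 4*15) + (-2 - 3*(-3)) = (230 + 60) + (-2 + 9) = 290 + 7 = 297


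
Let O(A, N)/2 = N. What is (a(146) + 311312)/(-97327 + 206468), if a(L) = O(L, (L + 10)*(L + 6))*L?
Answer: 7235216/109141 ≈ 66.292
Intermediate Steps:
O(A, N) = 2*N
a(L) = 2*L*(6 + L)*(10 + L) (a(L) = (2*((L + 10)*(L + 6)))*L = (2*((10 + L)*(6 + L)))*L = (2*((6 + L)*(10 + L)))*L = (2*(6 + L)*(10 + L))*L = 2*L*(6 + L)*(10 + L))
(a(146) + 311312)/(-97327 + 206468) = (2*146*(60 + 146² + 16*146) + 311312)/(-97327 + 206468) = (2*146*(60 + 21316 + 2336) + 311312)/109141 = (2*146*23712 + 311312)*(1/109141) = (6923904 + 311312)*(1/109141) = 7235216*(1/109141) = 7235216/109141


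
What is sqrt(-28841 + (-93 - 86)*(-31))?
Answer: 6*I*sqrt(647) ≈ 152.62*I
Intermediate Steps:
sqrt(-28841 + (-93 - 86)*(-31)) = sqrt(-28841 - 179*(-31)) = sqrt(-28841 + 5549) = sqrt(-23292) = 6*I*sqrt(647)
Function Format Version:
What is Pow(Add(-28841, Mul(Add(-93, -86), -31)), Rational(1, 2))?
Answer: Mul(6, I, Pow(647, Rational(1, 2))) ≈ Mul(152.62, I)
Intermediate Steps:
Pow(Add(-28841, Mul(Add(-93, -86), -31)), Rational(1, 2)) = Pow(Add(-28841, Mul(-179, -31)), Rational(1, 2)) = Pow(Add(-28841, 5549), Rational(1, 2)) = Pow(-23292, Rational(1, 2)) = Mul(6, I, Pow(647, Rational(1, 2)))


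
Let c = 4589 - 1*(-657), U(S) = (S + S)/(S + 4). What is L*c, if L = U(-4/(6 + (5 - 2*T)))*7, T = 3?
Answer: -18361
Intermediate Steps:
U(S) = 2*S/(4 + S) (U(S) = (2*S)/(4 + S) = 2*S/(4 + S))
L = -7/2 (L = (2*(-4/(6 + (5 - 2*3)))/(4 - 4/(6 + (5 - 2*3))))*7 = (2*(-4/(6 + (5 - 6)))/(4 - 4/(6 + (5 - 6))))*7 = (2*(-4/(6 - 1))/(4 - 4/(6 - 1)))*7 = (2*(-4/5)/(4 - 4/5))*7 = (2*(-4*⅕)/(4 - 4*⅕))*7 = (2*(-⅘)/(4 - ⅘))*7 = (2*(-⅘)/(16/5))*7 = (2*(-⅘)*(5/16))*7 = -½*7 = -7/2 ≈ -3.5000)
c = 5246 (c = 4589 + 657 = 5246)
L*c = -7/2*5246 = -18361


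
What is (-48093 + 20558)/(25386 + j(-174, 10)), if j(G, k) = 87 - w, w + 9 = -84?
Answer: -27535/25566 ≈ -1.0770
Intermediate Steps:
w = -93 (w = -9 - 84 = -93)
j(G, k) = 180 (j(G, k) = 87 - 1*(-93) = 87 + 93 = 180)
(-48093 + 20558)/(25386 + j(-174, 10)) = (-48093 + 20558)/(25386 + 180) = -27535/25566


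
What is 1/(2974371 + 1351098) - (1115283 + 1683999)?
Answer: -12108207513257/4325469 ≈ -2.7993e+6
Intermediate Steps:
1/(2974371 + 1351098) - (1115283 + 1683999) = 1/4325469 - 1*2799282 = 1/4325469 - 2799282 = -12108207513257/4325469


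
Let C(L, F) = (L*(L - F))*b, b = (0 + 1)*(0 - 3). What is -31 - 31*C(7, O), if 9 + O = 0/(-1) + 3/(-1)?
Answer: 12338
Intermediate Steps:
O = -12 (O = -9 + (0/(-1) + 3/(-1)) = -9 + (0*(-1) + 3*(-1)) = -9 + (0 - 3) = -9 - 3 = -12)
b = -3 (b = 1*(-3) = -3)
C(L, F) = -3*L*(L - F) (C(L, F) = (L*(L - F))*(-3) = -3*L*(L - F))
-31 - 31*C(7, O) = -31 - 93*7*(-12 - 1*7) = -31 - 93*7*(-12 - 7) = -31 - 93*7*(-19) = -31 - 31*(-399) = -31 + 12369 = 12338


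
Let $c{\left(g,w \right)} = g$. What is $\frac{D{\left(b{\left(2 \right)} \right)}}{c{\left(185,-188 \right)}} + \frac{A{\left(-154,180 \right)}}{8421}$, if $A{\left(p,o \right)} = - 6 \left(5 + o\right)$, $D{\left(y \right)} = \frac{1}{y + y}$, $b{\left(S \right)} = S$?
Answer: $- \frac{270993}{2077180} \approx -0.13046$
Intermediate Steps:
$D{\left(y \right)} = \frac{1}{2 y}$
$A{\left(p,o \right)} = -30 - 6 o$
$\frac{D{\left(b{\left(2 \right)} \right)}}{c{\left(185,-188 \right)}} + \frac{A{\left(-154,180 \right)}}{8421} = \frac{\frac{1}{2} \cdot \frac{1}{2}}{185} + \frac{-30 - 1080}{8421} = \frac{1}{2} \cdot \frac{1}{2} \cdot \frac{1}{185} + \left(-30 - 1080\right) \frac{1}{8421} = \frac{1}{4} \cdot \frac{1}{185} - \frac{370}{2807} = \frac{1}{740} - \frac{370}{2807} = - \frac{270993}{2077180}$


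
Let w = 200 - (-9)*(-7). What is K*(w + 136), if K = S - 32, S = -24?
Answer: -15288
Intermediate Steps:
w = 137 (w = 200 - 1*63 = 200 - 63 = 137)
K = -56 (K = -24 - 32 = -56)
K*(w + 136) = -56*(137 + 136) = -56*273 = -15288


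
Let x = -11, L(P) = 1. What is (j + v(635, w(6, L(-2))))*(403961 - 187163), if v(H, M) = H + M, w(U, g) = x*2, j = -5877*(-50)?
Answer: 63838989474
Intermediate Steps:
j = 293850
w(U, g) = -22 (w(U, g) = -11*2 = -22)
(j + v(635, w(6, L(-2))))*(403961 - 187163) = (293850 + (635 - 22))*(403961 - 187163) = (293850 + 613)*216798 = 294463*216798 = 63838989474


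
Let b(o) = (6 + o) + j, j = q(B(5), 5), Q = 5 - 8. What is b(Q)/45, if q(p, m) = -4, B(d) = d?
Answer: -1/45 ≈ -0.022222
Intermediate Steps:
Q = -3
j = -4
b(o) = 2 + o (b(o) = (6 + o) - 4 = 2 + o)
b(Q)/45 = (2 - 3)/45 = -1*1/45 = -1/45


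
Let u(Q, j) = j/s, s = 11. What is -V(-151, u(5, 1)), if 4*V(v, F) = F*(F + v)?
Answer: 415/121 ≈ 3.4298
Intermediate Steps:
u(Q, j) = j/11
V(v, F) = F*(F + v)/4 (V(v, F) = (F*(F + v))/4 = F*(F + v)/4)
-V(-151, u(5, 1)) = -(1/11)*1*((1/11)*1 - 151)/4 = -(1/11 - 151)/(4*11) = -(-1660)/(4*11*11) = -1*(-415/121) = 415/121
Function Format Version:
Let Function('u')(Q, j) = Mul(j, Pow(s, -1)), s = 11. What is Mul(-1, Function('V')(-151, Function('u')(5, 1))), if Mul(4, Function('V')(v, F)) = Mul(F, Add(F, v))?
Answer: Rational(415, 121) ≈ 3.4298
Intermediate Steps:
Function('u')(Q, j) = Mul(Rational(1, 11), j) (Function('u')(Q, j) = Mul(j, Pow(11, -1)) = Mul(j, Rational(1, 11)) = Mul(Rational(1, 11), j))
Function('V')(v, F) = Mul(Rational(1, 4), F, Add(F, v)) (Function('V')(v, F) = Mul(Rational(1, 4), Mul(F, Add(F, v))) = Mul(Rational(1, 4), F, Add(F, v)))
Mul(-1, Function('V')(-151, Function('u')(5, 1))) = Mul(-1, Mul(Rational(1, 4), Mul(Rational(1, 11), 1), Add(Mul(Rational(1, 11), 1), -151))) = Mul(-1, Mul(Rational(1, 4), Rational(1, 11), Add(Rational(1, 11), -151))) = Mul(-1, Mul(Rational(1, 4), Rational(1, 11), Rational(-1660, 11))) = Mul(-1, Rational(-415, 121)) = Rational(415, 121)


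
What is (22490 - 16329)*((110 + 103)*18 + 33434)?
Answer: 229608148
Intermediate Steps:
(22490 - 16329)*((110 + 103)*18 + 33434) = 6161*(213*18 + 33434) = 6161*(3834 + 33434) = 6161*37268 = 229608148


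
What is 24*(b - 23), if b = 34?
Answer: 264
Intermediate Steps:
24*(b - 23) = 24*(34 - 23) = 24*11 = 264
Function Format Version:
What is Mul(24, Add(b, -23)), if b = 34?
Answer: 264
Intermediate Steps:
Mul(24, Add(b, -23)) = Mul(24, Add(34, -23)) = Mul(24, 11) = 264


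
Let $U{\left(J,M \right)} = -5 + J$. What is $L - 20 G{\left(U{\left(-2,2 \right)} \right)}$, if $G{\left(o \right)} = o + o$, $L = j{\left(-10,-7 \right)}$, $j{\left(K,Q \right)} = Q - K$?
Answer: $283$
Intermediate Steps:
$L = 3$ ($L = -7 - -10 = -7 + 10 = 3$)
$G{\left(o \right)} = 2 o$
$L - 20 G{\left(U{\left(-2,2 \right)} \right)} = 3 - 20 \cdot 2 \left(-5 - 2\right) = 3 - 20 \cdot 2 \left(-7\right) = 3 - -280 = 3 + 280 = 283$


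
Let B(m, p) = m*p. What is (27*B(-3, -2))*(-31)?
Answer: -5022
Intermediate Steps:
(27*B(-3, -2))*(-31) = (27*(-3*(-2)))*(-31) = (27*6)*(-31) = 162*(-31) = -5022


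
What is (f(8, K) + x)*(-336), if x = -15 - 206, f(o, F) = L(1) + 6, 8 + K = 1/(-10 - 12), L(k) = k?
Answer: 71904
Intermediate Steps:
K = -177/22 (K = -8 + 1/(-10 - 12) = -8 + 1/(-22) = -8 - 1/22 = -177/22 ≈ -8.0455)
f(o, F) = 7 (f(o, F) = 1 + 6 = 7)
x = -221
(f(8, K) + x)*(-336) = (7 - 221)*(-336) = -214*(-336) = 71904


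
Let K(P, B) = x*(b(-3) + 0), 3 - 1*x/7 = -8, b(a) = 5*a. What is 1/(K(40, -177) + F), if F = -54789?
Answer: -1/55944 ≈ -1.7875e-5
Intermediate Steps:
x = 77 (x = 21 - 7*(-8) = 21 + 56 = 77)
K(P, B) = -1155 (K(P, B) = 77*(5*(-3) + 0) = 77*(-15 + 0) = 77*(-15) = -1155)
1/(K(40, -177) + F) = 1/(-1155 - 54789) = 1/(-55944) = -1/55944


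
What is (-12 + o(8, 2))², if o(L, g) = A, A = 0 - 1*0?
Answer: 144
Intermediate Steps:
A = 0 (A = 0 + 0 = 0)
o(L, g) = 0
(-12 + o(8, 2))² = (-12 + 0)² = (-12)² = 144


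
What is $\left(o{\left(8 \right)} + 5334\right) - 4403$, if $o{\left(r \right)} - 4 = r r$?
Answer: $999$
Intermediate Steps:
$o{\left(r \right)} = 4 + r^{2}$ ($o{\left(r \right)} = 4 + r r = 4 + r^{2}$)
$\left(o{\left(8 \right)} + 5334\right) - 4403 = \left(\left(4 + 8^{2}\right) + 5334\right) - 4403 = \left(\left(4 + 64\right) + 5334\right) - 4403 = \left(68 + 5334\right) - 4403 = 5402 - 4403 = 999$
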